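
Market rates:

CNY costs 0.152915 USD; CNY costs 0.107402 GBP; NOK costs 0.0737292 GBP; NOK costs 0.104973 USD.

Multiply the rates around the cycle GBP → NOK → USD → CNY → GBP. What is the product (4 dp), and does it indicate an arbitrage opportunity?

1.0000 (no arbitrage)

Around GBP → NOK → USD → CNY → GBP: 1 ÷ 0.0737292 × 0.104973 ÷ 0.152915 × 0.107402 = 1.000001
Product ≈ 1 (deviation 0.000%, within rounding noise).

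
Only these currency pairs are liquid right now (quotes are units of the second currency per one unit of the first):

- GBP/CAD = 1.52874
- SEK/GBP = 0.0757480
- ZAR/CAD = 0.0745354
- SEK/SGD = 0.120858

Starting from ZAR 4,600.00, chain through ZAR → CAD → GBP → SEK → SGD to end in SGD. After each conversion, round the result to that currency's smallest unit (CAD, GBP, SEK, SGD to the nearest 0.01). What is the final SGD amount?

SGD 357.84

ZAR 4,600.00 × 0.0745354 = CAD 342.86
CAD 342.86 ÷ 1.52874 = GBP 224.28
GBP 224.28 ÷ 0.0757480 = SEK 2,960.87
SEK 2,960.87 × 0.120858 = SGD 357.84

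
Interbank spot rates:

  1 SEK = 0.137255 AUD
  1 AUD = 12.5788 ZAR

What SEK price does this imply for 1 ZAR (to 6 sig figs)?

ZAR/SEK = 0.579205

1 ZAR ÷ 12.5788 = 0.0794988 AUD
0.0794988 AUD ÷ 0.137255 = 0.579205 SEK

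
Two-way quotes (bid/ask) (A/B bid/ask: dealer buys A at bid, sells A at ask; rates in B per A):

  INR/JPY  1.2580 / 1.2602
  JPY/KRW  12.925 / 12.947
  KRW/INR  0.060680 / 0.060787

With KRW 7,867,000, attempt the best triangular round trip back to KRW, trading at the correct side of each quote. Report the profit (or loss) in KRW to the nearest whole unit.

Net profit: KRW 65,130

Best loop KRW → JPY → INR → KRW:
KRW 7,867,000 ÷ 12.947 (buy JPY at ask) = JPY 607,631
JPY 607,631 ÷ 1.2602 (buy INR at ask) = INR 482,170.38
INR 482,170.38 ÷ 0.060787 (buy KRW at ask) = KRW 7,932,130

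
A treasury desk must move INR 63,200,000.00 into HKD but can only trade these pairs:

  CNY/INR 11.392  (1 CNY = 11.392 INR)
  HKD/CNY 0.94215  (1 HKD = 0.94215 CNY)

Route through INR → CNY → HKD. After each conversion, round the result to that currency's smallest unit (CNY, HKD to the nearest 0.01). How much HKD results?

HKD 5,888,396.55

INR 63,200,000.00 ÷ 11.392 = CNY 5,547,752.81
CNY 5,547,752.81 ÷ 0.94215 = HKD 5,888,396.55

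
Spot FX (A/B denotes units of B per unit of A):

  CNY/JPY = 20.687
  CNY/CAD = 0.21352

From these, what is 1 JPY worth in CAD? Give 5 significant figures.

1 JPY ÷ 20.687 = 0.0483395 CNY
0.0483395 CNY × 0.21352 = 0.0103215 CAD

JPY/CAD = 0.010321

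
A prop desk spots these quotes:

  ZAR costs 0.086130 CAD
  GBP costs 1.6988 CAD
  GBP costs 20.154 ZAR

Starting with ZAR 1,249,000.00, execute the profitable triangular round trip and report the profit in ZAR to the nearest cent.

Profitable loop is ZAR → CAD → GBP → ZAR:
ZAR 1,249,000.00 × 0.086130 = CAD 107,576.37
CAD 107,576.37 ÷ 1.6988 = GBP 63,324.92
GBP 63,324.92 × 20.154 = ZAR 1,276,250.39
Profit = ZAR 1,276,250.39 − ZAR 1,249,000.00

Profit: ZAR 27,250.39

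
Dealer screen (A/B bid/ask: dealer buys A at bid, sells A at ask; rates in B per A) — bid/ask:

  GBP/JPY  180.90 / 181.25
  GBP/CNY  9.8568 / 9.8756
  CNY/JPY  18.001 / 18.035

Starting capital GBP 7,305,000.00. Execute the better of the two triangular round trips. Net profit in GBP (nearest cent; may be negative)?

Net profit: GBP 114,577.05

Best loop GBP → JPY → CNY → GBP:
GBP 7,305,000.00 × 180.90 (sell GBP at bid) = JPY 1,321,474,500
JPY 1,321,474,500 ÷ 18.035 (buy CNY at ask) = CNY 73,272,775.16
CNY 73,272,775.16 ÷ 9.8756 (buy GBP at ask) = GBP 7,419,577.05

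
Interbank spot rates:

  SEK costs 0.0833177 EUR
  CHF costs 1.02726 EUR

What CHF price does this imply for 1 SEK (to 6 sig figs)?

1 SEK × 0.0833177 = 0.0833177 EUR
0.0833177 EUR ÷ 1.02726 = 0.0811067 CHF

SEK/CHF = 0.0811067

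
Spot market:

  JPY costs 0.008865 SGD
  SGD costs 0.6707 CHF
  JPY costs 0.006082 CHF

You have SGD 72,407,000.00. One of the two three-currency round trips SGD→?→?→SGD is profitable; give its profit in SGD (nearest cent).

Profit: SGD 1,659,176.12

Profitable loop is SGD → JPY → CHF → SGD:
SGD 72,407,000.00 ÷ 0.008865 = JPY 8,167,738,297
JPY 8,167,738,297 × 0.006082 = CHF 49,676,184.32
CHF 49,676,184.32 ÷ 0.6707 = SGD 74,066,176.12
Profit = SGD 74,066,176.12 − SGD 72,407,000.00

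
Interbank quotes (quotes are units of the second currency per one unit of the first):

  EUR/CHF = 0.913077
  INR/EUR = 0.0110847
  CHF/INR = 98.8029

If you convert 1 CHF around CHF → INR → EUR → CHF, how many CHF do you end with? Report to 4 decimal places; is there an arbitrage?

1.0000 (no arbitrage)

Around CHF → INR → EUR → CHF: 1 × 98.8029 × 0.0110847 × 0.913077 = 1.000002
Product ≈ 1 (deviation 0.000%, within rounding noise).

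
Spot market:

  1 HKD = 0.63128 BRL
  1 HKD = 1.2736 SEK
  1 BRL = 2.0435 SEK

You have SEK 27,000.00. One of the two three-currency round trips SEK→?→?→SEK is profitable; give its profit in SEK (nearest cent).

Profit: SEK 348.11

Profitable loop is SEK → HKD → BRL → SEK:
SEK 27,000.00 ÷ 1.2736 = HKD 21,199.75
HKD 21,199.75 × 0.63128 = BRL 13,382.98
BRL 13,382.98 × 2.0435 = SEK 27,348.11
Profit = SEK 27,348.11 − SEK 27,000.00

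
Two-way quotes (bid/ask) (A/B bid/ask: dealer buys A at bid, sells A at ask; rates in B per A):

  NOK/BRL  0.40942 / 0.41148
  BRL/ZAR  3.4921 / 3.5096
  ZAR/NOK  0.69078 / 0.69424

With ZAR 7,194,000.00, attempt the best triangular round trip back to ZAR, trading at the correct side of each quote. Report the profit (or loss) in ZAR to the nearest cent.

Best loop ZAR → BRL → NOK → ZAR:
ZAR 7,194,000.00 ÷ 3.5096 (buy BRL at ask) = BRL 2,049,806.25
BRL 2,049,806.25 ÷ 0.41148 (buy NOK at ask) = NOK 4,981,545.27
NOK 4,981,545.27 ÷ 0.69424 (buy ZAR at ask) = ZAR 7,175,537.66

Net result: ZAR -18,462.34 (no profitable arbitrage after spreads)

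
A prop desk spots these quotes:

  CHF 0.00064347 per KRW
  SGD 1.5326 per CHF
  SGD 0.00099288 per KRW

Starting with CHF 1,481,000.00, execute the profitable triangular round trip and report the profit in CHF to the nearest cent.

Profit: CHF 10,058.55

Profitable loop is CHF → KRW → SGD → CHF:
CHF 1,481,000.00 ÷ 0.00064347 = KRW 2,301,583,601
KRW 2,301,583,601 × 0.00099288 = SGD 2,285,196.33
SGD 2,285,196.33 ÷ 1.5326 = CHF 1,491,058.55
Profit = CHF 1,491,058.55 − CHF 1,481,000.00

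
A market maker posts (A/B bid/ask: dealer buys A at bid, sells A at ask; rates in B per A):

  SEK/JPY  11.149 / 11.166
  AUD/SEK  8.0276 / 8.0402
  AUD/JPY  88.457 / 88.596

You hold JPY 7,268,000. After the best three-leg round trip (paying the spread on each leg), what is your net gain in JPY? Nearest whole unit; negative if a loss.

Net profit: JPY 74,136

Best loop JPY → AUD → SEK → JPY:
JPY 7,268,000 ÷ 88.596 (buy AUD at ask) = AUD 82,035.31
AUD 82,035.31 × 8.0276 (sell AUD at bid) = SEK 658,546.63
SEK 658,546.63 × 11.149 (sell SEK at bid) = JPY 7,342,136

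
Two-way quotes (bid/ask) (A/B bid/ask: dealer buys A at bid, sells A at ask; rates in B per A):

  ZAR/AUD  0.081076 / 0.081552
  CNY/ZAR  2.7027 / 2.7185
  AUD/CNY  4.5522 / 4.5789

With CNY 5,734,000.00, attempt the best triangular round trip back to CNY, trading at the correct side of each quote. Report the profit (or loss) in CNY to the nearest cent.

Net result: CNY -14,353.63 (no profitable arbitrage after spreads)

Best loop CNY → ZAR → AUD → CNY:
CNY 5,734,000.00 × 2.7027 (sell CNY at bid) = ZAR 15,497,281.80
ZAR 15,497,281.80 × 0.081076 (sell ZAR at bid) = AUD 1,256,457.62
AUD 1,256,457.62 × 4.5522 (sell AUD at bid) = CNY 5,719,646.37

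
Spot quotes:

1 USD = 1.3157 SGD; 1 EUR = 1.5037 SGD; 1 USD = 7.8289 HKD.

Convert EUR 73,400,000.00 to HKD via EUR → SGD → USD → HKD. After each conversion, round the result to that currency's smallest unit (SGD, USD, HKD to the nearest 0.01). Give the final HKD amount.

HKD 656,751,586.72

EUR 73,400,000.00 × 1.5037 = SGD 110,371,580.00
SGD 110,371,580.00 ÷ 1.3157 = USD 83,888,105.19
USD 83,888,105.19 × 7.8289 = HKD 656,751,586.72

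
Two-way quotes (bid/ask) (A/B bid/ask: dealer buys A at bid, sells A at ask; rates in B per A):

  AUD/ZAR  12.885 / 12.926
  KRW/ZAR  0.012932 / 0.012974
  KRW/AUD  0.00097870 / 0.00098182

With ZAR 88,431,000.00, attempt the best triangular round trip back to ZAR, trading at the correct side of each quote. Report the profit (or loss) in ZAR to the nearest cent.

Best loop ZAR → AUD → KRW → ZAR:
ZAR 88,431,000.00 ÷ 12.926 (buy AUD at ask) = AUD 6,841,327.56
AUD 6,841,327.56 ÷ 0.00098182 (buy KRW at ask) = KRW 6,968,005,904
KRW 6,968,005,904 × 0.012932 (sell KRW at bid) = ZAR 90,110,252.35

Net profit: ZAR 1,679,252.35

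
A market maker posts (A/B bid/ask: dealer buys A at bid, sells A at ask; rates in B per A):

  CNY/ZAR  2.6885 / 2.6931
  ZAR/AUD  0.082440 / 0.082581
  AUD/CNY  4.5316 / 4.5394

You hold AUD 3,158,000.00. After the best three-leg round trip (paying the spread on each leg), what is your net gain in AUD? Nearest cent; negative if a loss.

Best loop AUD → CNY → ZAR → AUD:
AUD 3,158,000.00 × 4.5316 (sell AUD at bid) = CNY 14,310,792.80
CNY 14,310,792.80 × 2.6885 (sell CNY at bid) = ZAR 38,474,566.44
ZAR 38,474,566.44 × 0.082440 (sell ZAR at bid) = AUD 3,171,843.26

Net profit: AUD 13,843.26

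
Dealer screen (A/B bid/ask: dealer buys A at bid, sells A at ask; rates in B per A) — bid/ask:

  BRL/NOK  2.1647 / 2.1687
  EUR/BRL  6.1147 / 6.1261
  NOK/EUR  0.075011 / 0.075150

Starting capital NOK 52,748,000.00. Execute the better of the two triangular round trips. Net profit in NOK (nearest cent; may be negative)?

Net profit: NOK 83,562.03

Best loop NOK → BRL → EUR → NOK:
NOK 52,748,000.00 ÷ 2.1687 (buy BRL at ask) = BRL 24,322,405.13
BRL 24,322,405.13 ÷ 6.1261 (buy EUR at ask) = EUR 3,970,291.89
EUR 3,970,291.89 ÷ 0.075150 (buy NOK at ask) = NOK 52,831,562.03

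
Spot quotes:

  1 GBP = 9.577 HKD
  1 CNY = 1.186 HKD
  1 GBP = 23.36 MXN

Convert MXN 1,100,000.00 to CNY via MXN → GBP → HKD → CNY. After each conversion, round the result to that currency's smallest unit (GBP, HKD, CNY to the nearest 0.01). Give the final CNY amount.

MXN 1,100,000.00 ÷ 23.36 = GBP 47,089.04
GBP 47,089.04 × 9.577 = HKD 450,971.74
HKD 450,971.74 ÷ 1.186 = CNY 380,245.99

CNY 380,245.99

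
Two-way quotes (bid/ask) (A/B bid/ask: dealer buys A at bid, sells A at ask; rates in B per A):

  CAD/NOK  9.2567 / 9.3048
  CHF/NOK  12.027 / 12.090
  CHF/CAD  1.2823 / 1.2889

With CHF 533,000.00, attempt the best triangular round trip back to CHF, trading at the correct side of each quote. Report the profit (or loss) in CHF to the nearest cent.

Best loop CHF → NOK → CAD → CHF:
CHF 533,000.00 × 12.027 (sell CHF at bid) = NOK 6,410,391.00
NOK 6,410,391.00 ÷ 9.3048 (buy CAD at ask) = CAD 688,933.78
CAD 688,933.78 ÷ 1.2889 (buy CHF at ask) = CHF 534,512.98

Net profit: CHF 1,512.98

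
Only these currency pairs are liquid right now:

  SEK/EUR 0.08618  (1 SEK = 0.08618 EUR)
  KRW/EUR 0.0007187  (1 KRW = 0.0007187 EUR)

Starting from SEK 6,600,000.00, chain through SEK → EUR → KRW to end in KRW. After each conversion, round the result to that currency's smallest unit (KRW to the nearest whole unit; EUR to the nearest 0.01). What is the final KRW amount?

SEK 6,600,000.00 × 0.08618 = EUR 568,788.00
EUR 568,788.00 ÷ 0.0007187 = KRW 791,412,272

KRW 791,412,272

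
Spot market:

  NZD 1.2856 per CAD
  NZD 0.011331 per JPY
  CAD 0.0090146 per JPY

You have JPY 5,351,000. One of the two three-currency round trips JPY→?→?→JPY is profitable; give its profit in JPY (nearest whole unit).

Profit: JPY 121,919

Profitable loop is JPY → CAD → NZD → JPY:
JPY 5,351,000 × 0.0090146 = CAD 48,237.12
CAD 48,237.12 × 1.2856 = NZD 62,013.65
NZD 62,013.65 ÷ 0.011331 = JPY 5,472,919
Profit = JPY 5,472,919 − JPY 5,351,000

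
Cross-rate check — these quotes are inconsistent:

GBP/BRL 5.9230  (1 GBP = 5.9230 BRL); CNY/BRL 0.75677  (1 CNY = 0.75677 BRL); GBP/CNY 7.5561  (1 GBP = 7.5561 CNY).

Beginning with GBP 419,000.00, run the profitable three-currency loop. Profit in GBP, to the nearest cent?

Profitable loop is GBP → BRL → CNY → GBP:
GBP 419,000.00 × 5.9230 = BRL 2,481,737.00
BRL 2,481,737.00 ÷ 0.75677 = CNY 3,279,380.79
CNY 3,279,380.79 ÷ 7.5561 = GBP 434,004.42
Profit = GBP 434,004.42 − GBP 419,000.00

Profit: GBP 15,004.42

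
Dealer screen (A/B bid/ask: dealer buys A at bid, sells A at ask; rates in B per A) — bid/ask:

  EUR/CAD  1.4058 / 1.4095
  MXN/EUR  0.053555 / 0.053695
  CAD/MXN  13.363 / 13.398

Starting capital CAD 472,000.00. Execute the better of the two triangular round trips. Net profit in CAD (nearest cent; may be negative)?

Net profit: CAD 2,864.31

Best loop CAD → MXN → EUR → CAD:
CAD 472,000.00 × 13.363 (sell CAD at bid) = MXN 6,307,336.00
MXN 6,307,336.00 × 0.053555 (sell MXN at bid) = EUR 337,789.38
EUR 337,789.38 × 1.4058 (sell EUR at bid) = CAD 474,864.31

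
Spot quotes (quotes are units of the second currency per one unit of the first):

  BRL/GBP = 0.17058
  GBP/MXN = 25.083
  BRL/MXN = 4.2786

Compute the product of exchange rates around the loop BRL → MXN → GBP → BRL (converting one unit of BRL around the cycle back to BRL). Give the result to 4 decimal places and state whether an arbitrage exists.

1.0000 (no arbitrage)

Around BRL → MXN → GBP → BRL: 1 × 4.2786 ÷ 25.083 ÷ 0.17058 = 0.999986
Product ≈ 1 (deviation 0.001%, within rounding noise).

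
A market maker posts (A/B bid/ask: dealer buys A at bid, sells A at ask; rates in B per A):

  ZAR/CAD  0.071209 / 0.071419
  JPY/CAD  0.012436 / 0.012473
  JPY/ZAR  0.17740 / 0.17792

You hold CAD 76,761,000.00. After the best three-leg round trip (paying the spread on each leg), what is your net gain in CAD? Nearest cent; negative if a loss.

Net profit: CAD 981,446.59

Best loop CAD → JPY → ZAR → CAD:
CAD 76,761,000.00 ÷ 0.012473 (buy JPY at ask) = JPY 6,154,173,014
JPY 6,154,173,014 × 0.17740 (sell JPY at bid) = ZAR 1,091,750,292.63
ZAR 1,091,750,292.63 × 0.071209 (sell ZAR at bid) = CAD 77,742,446.59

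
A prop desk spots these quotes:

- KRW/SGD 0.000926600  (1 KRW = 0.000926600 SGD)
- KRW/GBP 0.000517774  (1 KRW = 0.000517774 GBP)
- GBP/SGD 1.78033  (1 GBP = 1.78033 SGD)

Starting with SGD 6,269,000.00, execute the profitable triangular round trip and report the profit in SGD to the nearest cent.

Profitable loop is SGD → GBP → KRW → SGD:
SGD 6,269,000.00 ÷ 1.78033 = GBP 3,521,257.29
GBP 3,521,257.29 ÷ 0.000517774 = KRW 6,800,761,133
KRW 6,800,761,133 × 0.000926600 = SGD 6,301,585.27
Profit = SGD 6,301,585.27 − SGD 6,269,000.00

Profit: SGD 32,585.27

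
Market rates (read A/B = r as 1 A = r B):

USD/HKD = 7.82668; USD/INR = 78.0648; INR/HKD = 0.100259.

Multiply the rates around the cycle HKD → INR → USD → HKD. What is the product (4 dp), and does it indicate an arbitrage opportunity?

1.0000 (no arbitrage)

Around HKD → INR → USD → HKD: 1 ÷ 0.100259 ÷ 78.0648 × 7.82668 = 0.999998
Product ≈ 1 (deviation 0.000%, within rounding noise).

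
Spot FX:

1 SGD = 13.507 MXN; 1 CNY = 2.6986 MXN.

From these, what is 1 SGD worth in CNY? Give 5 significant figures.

SGD/CNY = 5.0052

1 SGD × 13.507 = 13.507 MXN
13.507 MXN ÷ 2.6986 = 5.00519 CNY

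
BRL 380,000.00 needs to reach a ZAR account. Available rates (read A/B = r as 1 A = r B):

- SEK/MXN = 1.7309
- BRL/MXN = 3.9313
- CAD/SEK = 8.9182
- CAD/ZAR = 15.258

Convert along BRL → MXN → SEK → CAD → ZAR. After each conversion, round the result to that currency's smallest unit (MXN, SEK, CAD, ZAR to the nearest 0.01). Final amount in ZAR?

ZAR 1,476,618.13

BRL 380,000.00 × 3.9313 = MXN 1,493,894.00
MXN 1,493,894.00 ÷ 1.7309 = SEK 863,073.55
SEK 863,073.55 ÷ 8.9182 = CAD 96,776.65
CAD 96,776.65 × 15.258 = ZAR 1,476,618.13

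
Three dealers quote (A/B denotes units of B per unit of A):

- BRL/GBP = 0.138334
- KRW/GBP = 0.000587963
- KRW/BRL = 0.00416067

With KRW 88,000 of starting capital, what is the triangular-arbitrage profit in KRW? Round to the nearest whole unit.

Profit: KRW 1,896

Profitable loop is KRW → GBP → BRL → KRW:
KRW 88,000 × 0.000587963 = GBP 51.74
GBP 51.74 ÷ 0.138334 = BRL 374.03
BRL 374.03 ÷ 0.00416067 = KRW 89,896
Profit = KRW 89,896 − KRW 88,000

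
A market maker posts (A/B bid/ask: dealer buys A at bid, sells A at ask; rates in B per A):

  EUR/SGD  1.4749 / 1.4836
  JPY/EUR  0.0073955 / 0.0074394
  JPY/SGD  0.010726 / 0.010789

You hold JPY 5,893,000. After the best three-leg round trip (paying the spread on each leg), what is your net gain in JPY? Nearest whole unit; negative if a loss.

Best loop JPY → EUR → SGD → JPY:
JPY 5,893,000 × 0.0073955 (sell JPY at bid) = EUR 43,581.68
EUR 43,581.68 × 1.4749 (sell EUR at bid) = SGD 64,278.62
SGD 64,278.62 ÷ 0.010789 (buy JPY at ask) = JPY 5,957,792

Net profit: JPY 64,792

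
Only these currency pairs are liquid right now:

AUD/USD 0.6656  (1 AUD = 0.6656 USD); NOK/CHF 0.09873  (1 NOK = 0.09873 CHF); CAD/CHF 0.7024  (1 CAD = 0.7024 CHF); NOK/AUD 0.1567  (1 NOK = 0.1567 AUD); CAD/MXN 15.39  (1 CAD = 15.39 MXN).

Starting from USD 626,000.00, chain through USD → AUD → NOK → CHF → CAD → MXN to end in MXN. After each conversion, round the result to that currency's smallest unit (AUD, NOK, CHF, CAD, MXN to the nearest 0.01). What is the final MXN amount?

MXN 12,983,604.52

USD 626,000.00 ÷ 0.6656 = AUD 940,504.81
AUD 940,504.81 ÷ 0.1567 = NOK 6,001,945.18
NOK 6,001,945.18 × 0.09873 = CHF 592,572.05
CHF 592,572.05 ÷ 0.7024 = CAD 843,639.02
CAD 843,639.02 × 15.39 = MXN 12,983,604.52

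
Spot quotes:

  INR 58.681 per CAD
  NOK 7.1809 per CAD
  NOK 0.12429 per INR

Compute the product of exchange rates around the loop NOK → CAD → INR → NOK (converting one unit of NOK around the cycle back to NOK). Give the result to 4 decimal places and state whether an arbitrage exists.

Around NOK → CAD → INR → NOK: 1 ÷ 7.1809 × 58.681 × 0.12429 = 1.015675
Product > 1; profitable direction is NOK → CAD → INR → NOK.

1.0157 (arbitrage exists)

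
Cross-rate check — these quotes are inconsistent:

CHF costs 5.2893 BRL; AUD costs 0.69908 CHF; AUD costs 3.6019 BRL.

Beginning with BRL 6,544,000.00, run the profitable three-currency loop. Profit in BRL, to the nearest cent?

Profitable loop is BRL → AUD → CHF → BRL:
BRL 6,544,000.00 ÷ 3.6019 = AUD 1,816,818.90
AUD 1,816,818.90 × 0.69908 = CHF 1,270,101.76
CHF 1,270,101.76 × 5.2893 = BRL 6,717,949.23
Profit = BRL 6,717,949.23 − BRL 6,544,000.00

Profit: BRL 173,949.23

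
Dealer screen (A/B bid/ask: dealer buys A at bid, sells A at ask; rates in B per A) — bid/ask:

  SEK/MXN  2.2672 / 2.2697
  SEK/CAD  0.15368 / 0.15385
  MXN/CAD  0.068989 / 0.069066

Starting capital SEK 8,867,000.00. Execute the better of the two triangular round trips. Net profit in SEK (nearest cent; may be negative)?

Best loop SEK → MXN → CAD → SEK:
SEK 8,867,000.00 × 2.2672 (sell SEK at bid) = MXN 20,103,262.40
MXN 20,103,262.40 × 0.068989 (sell MXN at bid) = CAD 1,386,903.97
CAD 1,386,903.97 ÷ 0.15385 (buy SEK at ask) = SEK 9,014,650.44

Net profit: SEK 147,650.44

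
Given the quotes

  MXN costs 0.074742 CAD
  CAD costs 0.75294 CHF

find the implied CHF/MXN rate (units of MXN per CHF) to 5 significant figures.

CHF/MXN = 17.769

1 CHF ÷ 0.75294 = 1.32813 CAD
1.32813 CAD ÷ 0.074742 = 17.7695 MXN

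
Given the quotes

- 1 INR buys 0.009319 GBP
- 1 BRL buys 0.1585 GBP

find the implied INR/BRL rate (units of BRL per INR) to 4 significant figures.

INR/BRL = 0.05879

1 INR × 0.009319 = 0.009319 GBP
0.009319 GBP ÷ 0.1585 = 0.058795 BRL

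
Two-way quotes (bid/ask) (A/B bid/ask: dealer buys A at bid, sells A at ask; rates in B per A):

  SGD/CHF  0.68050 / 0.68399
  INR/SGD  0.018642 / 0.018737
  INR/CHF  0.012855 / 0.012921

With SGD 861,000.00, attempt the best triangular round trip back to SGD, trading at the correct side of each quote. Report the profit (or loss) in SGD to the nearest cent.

Net profit: SGD 2,625.43

Best loop SGD → INR → CHF → SGD:
SGD 861,000.00 ÷ 0.018737 (buy INR at ask) = INR 45,951,859.96
INR 45,951,859.96 × 0.012855 (sell INR at bid) = CHF 590,711.16
CHF 590,711.16 ÷ 0.68399 (buy SGD at ask) = SGD 863,625.43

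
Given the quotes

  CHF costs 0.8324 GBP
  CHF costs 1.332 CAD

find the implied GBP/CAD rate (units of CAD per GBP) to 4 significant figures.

1 GBP ÷ 0.8324 = 1.20135 CHF
1.20135 CHF × 1.332 = 1.60019 CAD

GBP/CAD = 1.600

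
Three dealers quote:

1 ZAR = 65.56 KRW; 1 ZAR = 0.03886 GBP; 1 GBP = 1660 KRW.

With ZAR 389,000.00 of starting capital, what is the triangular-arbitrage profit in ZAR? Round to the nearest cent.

Profitable loop is ZAR → KRW → GBP → ZAR:
ZAR 389,000.00 × 65.56 = KRW 25,502,840
KRW 25,502,840 ÷ 1660 = GBP 15,363.16
GBP 15,363.16 ÷ 0.03886 = ZAR 395,346.28
Profit = ZAR 395,346.28 − ZAR 389,000.00

Profit: ZAR 6,346.28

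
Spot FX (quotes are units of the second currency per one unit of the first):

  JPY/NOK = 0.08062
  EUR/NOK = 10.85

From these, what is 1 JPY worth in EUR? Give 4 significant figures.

JPY/EUR = 0.007430

1 JPY × 0.08062 = 0.08062 NOK
0.08062 NOK ÷ 10.85 = 0.00743041 EUR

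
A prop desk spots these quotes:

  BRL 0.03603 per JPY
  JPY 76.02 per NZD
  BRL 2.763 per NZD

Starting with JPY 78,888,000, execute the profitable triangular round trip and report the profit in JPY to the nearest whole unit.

Profitable loop is JPY → NZD → BRL → JPY:
JPY 78,888,000 ÷ 76.02 = NZD 1,037,726.91
NZD 1,037,726.91 × 2.763 = BRL 2,867,239.46
BRL 2,867,239.46 ÷ 0.03603 = JPY 79,579,225
Profit = JPY 79,579,225 − JPY 78,888,000

Profit: JPY 691,225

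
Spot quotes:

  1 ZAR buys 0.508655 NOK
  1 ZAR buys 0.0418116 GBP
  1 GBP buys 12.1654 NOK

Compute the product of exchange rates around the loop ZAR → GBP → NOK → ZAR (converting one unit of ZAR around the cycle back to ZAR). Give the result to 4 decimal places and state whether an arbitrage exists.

Around ZAR → GBP → NOK → ZAR: 1 × 0.0418116 × 12.1654 ÷ 0.508655 = 1.000000
Product ≈ 1 (deviation 0.000%, within rounding noise).

1.0000 (no arbitrage)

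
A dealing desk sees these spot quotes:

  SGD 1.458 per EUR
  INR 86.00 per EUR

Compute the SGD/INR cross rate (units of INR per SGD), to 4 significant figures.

SGD/INR = 58.98

1 SGD ÷ 1.458 = 0.685871 EUR
0.685871 EUR × 86.00 = 58.9849 INR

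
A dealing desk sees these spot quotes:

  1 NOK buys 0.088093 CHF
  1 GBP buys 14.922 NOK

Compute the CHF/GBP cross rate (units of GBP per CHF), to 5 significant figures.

CHF/GBP = 0.76073

1 CHF ÷ 0.088093 = 11.3516 NOK
11.3516 NOK ÷ 14.922 = 0.760732 GBP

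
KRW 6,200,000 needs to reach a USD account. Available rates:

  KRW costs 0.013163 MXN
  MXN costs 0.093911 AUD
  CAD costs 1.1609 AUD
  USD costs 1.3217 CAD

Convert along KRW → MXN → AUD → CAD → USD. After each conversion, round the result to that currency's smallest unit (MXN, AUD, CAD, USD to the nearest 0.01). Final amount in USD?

USD 4,995.00

KRW 6,200,000 × 0.013163 = MXN 81,610.60
MXN 81,610.60 × 0.093911 = AUD 7,664.13
AUD 7,664.13 ÷ 1.1609 = CAD 6,601.89
CAD 6,601.89 ÷ 1.3217 = USD 4,995.00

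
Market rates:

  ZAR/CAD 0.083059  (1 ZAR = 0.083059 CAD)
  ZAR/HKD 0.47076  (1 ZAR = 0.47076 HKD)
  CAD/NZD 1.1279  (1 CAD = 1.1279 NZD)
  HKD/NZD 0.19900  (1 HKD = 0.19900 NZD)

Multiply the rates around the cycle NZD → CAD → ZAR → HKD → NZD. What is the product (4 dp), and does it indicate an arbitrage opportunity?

1.0000 (no arbitrage)

Around NZD → CAD → ZAR → HKD → NZD: 1 ÷ 1.1279 ÷ 0.083059 × 0.47076 × 0.19900 = 0.999989
Product ≈ 1 (deviation 0.001%, within rounding noise).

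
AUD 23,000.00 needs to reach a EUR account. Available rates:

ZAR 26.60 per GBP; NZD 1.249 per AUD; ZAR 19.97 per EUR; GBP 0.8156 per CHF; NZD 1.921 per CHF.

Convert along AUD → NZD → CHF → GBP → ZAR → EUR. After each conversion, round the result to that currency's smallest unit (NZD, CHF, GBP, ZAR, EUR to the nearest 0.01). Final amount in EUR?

EUR 16,245.90

AUD 23,000.00 × 1.249 = NZD 28,727.00
NZD 28,727.00 ÷ 1.921 = CHF 14,954.19
CHF 14,954.19 × 0.8156 = GBP 12,196.64
GBP 12,196.64 × 26.60 = ZAR 324,430.62
ZAR 324,430.62 ÷ 19.97 = EUR 16,245.90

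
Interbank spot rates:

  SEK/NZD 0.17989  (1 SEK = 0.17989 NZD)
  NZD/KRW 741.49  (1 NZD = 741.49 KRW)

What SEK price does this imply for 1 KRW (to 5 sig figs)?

KRW/SEK = 0.0074970

1 KRW ÷ 741.49 = 0.00134864 NZD
0.00134864 NZD ÷ 0.17989 = 0.007497 SEK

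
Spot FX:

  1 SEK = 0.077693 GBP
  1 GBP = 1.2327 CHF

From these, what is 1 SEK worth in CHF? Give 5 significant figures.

SEK/CHF = 0.095772

1 SEK × 0.077693 = 0.077693 GBP
0.077693 GBP × 1.2327 = 0.0957722 CHF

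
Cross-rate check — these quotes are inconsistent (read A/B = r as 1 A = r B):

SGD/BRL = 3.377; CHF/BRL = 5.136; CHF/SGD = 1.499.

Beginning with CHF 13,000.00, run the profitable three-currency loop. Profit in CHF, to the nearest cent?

Profit: CHF 189.72

Profitable loop is CHF → BRL → SGD → CHF:
CHF 13,000.00 × 5.136 = BRL 66,768.00
BRL 66,768.00 ÷ 3.377 = SGD 19,771.39
SGD 19,771.39 ÷ 1.499 = CHF 13,189.72
Profit = CHF 13,189.72 − CHF 13,000.00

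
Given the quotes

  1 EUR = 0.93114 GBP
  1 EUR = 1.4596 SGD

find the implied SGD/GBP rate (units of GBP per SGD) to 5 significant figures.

SGD/GBP = 0.63794

1 SGD ÷ 1.4596 = 0.685119 EUR
0.685119 EUR × 0.93114 = 0.637942 GBP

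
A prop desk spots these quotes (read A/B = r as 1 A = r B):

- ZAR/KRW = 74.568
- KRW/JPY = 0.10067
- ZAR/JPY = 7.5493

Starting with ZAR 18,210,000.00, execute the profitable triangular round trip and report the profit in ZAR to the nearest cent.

Profit: ZAR 103,192.74

Profitable loop is ZAR → JPY → KRW → ZAR:
ZAR 18,210,000.00 × 7.5493 = JPY 137,472,753
JPY 137,472,753 ÷ 0.10067 = KRW 1,365,578,156
KRW 1,365,578,156 ÷ 74.568 = ZAR 18,313,192.74
Profit = ZAR 18,313,192.74 − ZAR 18,210,000.00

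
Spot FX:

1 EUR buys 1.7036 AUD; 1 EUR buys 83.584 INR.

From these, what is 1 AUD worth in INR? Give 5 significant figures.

AUD/INR = 49.063

1 AUD ÷ 1.7036 = 0.586992 EUR
0.586992 EUR × 83.584 = 49.0632 INR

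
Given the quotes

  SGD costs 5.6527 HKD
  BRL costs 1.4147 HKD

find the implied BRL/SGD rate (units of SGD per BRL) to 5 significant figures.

BRL/SGD = 0.25027

1 BRL × 1.4147 = 1.4147 HKD
1.4147 HKD ÷ 5.6527 = 0.25027 SGD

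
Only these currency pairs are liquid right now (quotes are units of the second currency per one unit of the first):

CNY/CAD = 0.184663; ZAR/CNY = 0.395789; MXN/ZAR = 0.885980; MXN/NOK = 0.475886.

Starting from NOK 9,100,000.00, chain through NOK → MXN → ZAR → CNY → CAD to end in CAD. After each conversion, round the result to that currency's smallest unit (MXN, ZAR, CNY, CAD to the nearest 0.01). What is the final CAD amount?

NOK 9,100,000.00 ÷ 0.475886 = MXN 19,122,226.75
MXN 19,122,226.75 × 0.885980 = ZAR 16,941,910.46
ZAR 16,941,910.46 × 0.395789 = CNY 6,705,421.80
CNY 6,705,421.80 × 0.184663 = CAD 1,238,243.31

CAD 1,238,243.31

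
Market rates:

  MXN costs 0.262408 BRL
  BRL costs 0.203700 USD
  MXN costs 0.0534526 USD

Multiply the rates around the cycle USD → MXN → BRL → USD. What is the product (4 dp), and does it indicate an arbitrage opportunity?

1.0000 (no arbitrage)

Around USD → MXN → BRL → USD: 1 ÷ 0.0534526 × 0.262408 × 0.203700 = 0.999998
Product ≈ 1 (deviation 0.000%, within rounding noise).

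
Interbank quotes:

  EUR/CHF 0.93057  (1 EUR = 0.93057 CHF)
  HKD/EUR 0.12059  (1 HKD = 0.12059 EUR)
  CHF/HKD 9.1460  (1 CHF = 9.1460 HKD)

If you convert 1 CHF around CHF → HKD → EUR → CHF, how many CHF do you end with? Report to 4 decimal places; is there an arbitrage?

Around CHF → HKD → EUR → CHF: 1 × 9.1460 × 0.12059 × 0.93057 = 1.026341
Product > 1; profitable direction is CHF → HKD → EUR → CHF.

1.0263 (arbitrage exists)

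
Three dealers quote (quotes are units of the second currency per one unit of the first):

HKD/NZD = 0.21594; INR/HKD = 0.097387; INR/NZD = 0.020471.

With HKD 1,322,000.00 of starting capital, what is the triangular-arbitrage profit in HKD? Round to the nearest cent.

Profit: HKD 36,083.53

Profitable loop is HKD → NZD → INR → HKD:
HKD 1,322,000.00 × 0.21594 = NZD 285,472.68
NZD 285,472.68 ÷ 0.020471 = INR 13,945,223.98
INR 13,945,223.98 × 0.097387 = HKD 1,358,083.53
Profit = HKD 1,358,083.53 − HKD 1,322,000.00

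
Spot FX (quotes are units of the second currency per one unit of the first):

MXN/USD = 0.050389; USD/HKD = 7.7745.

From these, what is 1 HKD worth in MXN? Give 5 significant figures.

HKD/MXN = 2.5527

1 HKD ÷ 7.7745 = 0.128626 USD
0.128626 USD ÷ 0.050389 = 2.55265 MXN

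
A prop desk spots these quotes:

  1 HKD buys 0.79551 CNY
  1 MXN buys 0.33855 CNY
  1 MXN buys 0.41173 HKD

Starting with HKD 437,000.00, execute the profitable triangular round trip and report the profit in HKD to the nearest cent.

Profitable loop is HKD → MXN → CNY → HKD:
HKD 437,000.00 ÷ 0.41173 = MXN 1,061,375.17
MXN 1,061,375.17 × 0.33855 = CNY 359,328.56
CNY 359,328.56 ÷ 0.79551 = HKD 451,695.85
Profit = HKD 451,695.85 − HKD 437,000.00

Profit: HKD 14,695.85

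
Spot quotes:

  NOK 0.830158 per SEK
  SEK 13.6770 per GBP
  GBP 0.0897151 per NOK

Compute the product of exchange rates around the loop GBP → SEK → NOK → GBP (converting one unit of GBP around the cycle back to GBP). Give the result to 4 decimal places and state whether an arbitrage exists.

1.0186 (arbitrage exists)

Around GBP → SEK → NOK → GBP: 1 × 13.6770 × 0.830158 × 0.0897151 = 1.018632
Product > 1; profitable direction is GBP → SEK → NOK → GBP.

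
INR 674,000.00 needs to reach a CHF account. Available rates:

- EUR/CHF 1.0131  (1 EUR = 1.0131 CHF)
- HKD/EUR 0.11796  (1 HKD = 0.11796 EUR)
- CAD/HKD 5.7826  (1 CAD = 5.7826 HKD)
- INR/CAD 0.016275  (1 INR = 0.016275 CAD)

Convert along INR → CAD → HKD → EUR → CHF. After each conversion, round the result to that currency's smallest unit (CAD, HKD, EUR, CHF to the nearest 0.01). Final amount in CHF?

CHF 7,580.38

INR 674,000.00 × 0.016275 = CAD 10,969.35
CAD 10,969.35 × 5.7826 = HKD 63,431.36
HKD 63,431.36 × 0.11796 = EUR 7,482.36
EUR 7,482.36 × 1.0131 = CHF 7,580.38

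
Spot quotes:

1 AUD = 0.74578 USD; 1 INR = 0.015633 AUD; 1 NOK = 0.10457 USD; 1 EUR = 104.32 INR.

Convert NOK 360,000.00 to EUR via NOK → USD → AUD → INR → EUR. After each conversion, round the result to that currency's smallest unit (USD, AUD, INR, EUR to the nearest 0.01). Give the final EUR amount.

EUR 30,952.02

NOK 360,000.00 × 0.10457 = USD 37,645.20
USD 37,645.20 ÷ 0.74578 = AUD 50,477.62
AUD 50,477.62 ÷ 0.015633 = INR 3,228,914.48
INR 3,228,914.48 ÷ 104.32 = EUR 30,952.02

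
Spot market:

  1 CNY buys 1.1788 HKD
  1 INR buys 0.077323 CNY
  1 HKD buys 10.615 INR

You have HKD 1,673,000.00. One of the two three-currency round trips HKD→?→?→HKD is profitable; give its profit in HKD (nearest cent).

Profitable loop is HKD → CNY → INR → HKD:
HKD 1,673,000.00 ÷ 1.1788 = CNY 1,419,239.90
CNY 1,419,239.90 ÷ 0.077323 = INR 18,354,692.72
INR 18,354,692.72 ÷ 10.615 = HKD 1,729,127.91
Profit = HKD 1,729,127.91 − HKD 1,673,000.00

Profit: HKD 56,127.91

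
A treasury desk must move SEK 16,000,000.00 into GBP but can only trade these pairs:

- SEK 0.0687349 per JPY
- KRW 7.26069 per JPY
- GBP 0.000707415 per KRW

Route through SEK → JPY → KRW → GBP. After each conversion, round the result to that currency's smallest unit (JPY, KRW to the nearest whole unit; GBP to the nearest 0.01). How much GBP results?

GBP 1,195,624.58

SEK 16,000,000.00 ÷ 0.0687349 = JPY 232,778,399
JPY 232,778,399 × 7.26069 = KRW 1,690,131,794
KRW 1,690,131,794 × 0.000707415 = GBP 1,195,624.58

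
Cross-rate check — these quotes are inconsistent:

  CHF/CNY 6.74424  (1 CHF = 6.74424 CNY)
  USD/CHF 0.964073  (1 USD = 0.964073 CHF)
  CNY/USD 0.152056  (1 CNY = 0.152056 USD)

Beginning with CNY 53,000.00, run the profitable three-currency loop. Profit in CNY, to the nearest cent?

Profitable loop is CNY → CHF → USD → CNY:
CNY 53,000.00 ÷ 6.74424 = CHF 7,858.56
CHF 7,858.56 ÷ 0.964073 = USD 8,151.41
USD 8,151.41 ÷ 0.152056 = CNY 53,607.97
Profit = CNY 53,607.97 − CNY 53,000.00

Profit: CNY 607.97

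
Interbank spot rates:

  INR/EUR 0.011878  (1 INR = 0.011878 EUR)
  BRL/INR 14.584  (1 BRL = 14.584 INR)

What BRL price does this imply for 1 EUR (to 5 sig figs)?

1 EUR ÷ 0.011878 = 84.1893 INR
84.1893 INR ÷ 14.584 = 5.77271 BRL

EUR/BRL = 5.7727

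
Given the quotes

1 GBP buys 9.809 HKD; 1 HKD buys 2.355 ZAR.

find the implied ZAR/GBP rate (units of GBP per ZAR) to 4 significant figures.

ZAR/GBP = 0.04329

1 ZAR ÷ 2.355 = 0.424628 HKD
0.424628 HKD ÷ 9.809 = 0.0432897 GBP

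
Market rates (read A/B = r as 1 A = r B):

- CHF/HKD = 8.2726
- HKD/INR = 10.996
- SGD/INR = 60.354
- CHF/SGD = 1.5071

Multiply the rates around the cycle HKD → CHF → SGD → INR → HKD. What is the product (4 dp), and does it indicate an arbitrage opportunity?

0.9999 (no arbitrage)

Around HKD → CHF → SGD → INR → HKD: 1 ÷ 8.2726 × 1.5071 × 60.354 ÷ 10.996 = 0.999934
Product ≈ 1 (deviation 0.007%, within rounding noise).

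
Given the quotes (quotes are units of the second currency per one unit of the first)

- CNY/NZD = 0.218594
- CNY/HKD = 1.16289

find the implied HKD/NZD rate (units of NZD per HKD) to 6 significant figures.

HKD/NZD = 0.187975

1 HKD ÷ 1.16289 = 0.859927 CNY
0.859927 CNY × 0.218594 = 0.187975 NZD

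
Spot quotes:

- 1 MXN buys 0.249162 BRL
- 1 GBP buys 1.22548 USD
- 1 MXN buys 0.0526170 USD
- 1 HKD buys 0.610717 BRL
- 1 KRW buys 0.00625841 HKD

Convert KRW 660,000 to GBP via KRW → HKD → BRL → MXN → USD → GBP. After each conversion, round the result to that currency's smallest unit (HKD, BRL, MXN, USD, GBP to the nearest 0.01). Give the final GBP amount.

GBP 434.69

KRW 660,000 × 0.00625841 = HKD 4,130.55
HKD 4,130.55 × 0.610717 = BRL 2,522.60
BRL 2,522.60 ÷ 0.249162 = MXN 10,124.34
MXN 10,124.34 × 0.0526170 = USD 532.71
USD 532.71 ÷ 1.22548 = GBP 434.69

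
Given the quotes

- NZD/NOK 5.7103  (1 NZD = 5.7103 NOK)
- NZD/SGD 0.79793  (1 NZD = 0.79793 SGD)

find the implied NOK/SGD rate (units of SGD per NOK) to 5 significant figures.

NOK/SGD = 0.13974

1 NOK ÷ 5.7103 = 0.175122 NZD
0.175122 NZD × 0.79793 = 0.139735 SGD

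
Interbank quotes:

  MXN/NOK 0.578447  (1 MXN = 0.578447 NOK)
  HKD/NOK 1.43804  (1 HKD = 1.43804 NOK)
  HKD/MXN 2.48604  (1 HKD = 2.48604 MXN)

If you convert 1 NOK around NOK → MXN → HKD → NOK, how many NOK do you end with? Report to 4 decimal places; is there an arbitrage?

1.0000 (no arbitrage)

Around NOK → MXN → HKD → NOK: 1 ÷ 0.578447 ÷ 2.48604 × 1.43804 = 0.999998
Product ≈ 1 (deviation 0.000%, within rounding noise).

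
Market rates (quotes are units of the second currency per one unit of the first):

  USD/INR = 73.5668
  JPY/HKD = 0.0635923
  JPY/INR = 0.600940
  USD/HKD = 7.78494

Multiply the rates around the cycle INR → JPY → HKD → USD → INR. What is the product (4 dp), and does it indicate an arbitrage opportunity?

Around INR → JPY → HKD → USD → INR: 1 ÷ 0.600940 × 0.0635923 ÷ 7.78494 × 73.5668 = 1.000000
Product ≈ 1 (deviation 0.000%, within rounding noise).

1.0000 (no arbitrage)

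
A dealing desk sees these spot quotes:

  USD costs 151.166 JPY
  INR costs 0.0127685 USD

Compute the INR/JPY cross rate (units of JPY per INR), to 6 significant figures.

INR/JPY = 1.93016

1 INR × 0.0127685 = 0.0127685 USD
0.0127685 USD × 151.166 = 1.93016 JPY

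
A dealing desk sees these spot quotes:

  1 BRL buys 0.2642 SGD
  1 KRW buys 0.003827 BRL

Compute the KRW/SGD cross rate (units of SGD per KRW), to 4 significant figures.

KRW/SGD = 0.001011

1 KRW × 0.003827 = 0.003827 BRL
0.003827 BRL × 0.2642 = 0.00101109 SGD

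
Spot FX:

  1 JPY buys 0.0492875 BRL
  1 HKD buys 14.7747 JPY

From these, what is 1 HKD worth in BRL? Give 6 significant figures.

1 HKD × 14.7747 = 14.7747 JPY
14.7747 JPY × 0.0492875 = 0.728208 BRL

HKD/BRL = 0.728208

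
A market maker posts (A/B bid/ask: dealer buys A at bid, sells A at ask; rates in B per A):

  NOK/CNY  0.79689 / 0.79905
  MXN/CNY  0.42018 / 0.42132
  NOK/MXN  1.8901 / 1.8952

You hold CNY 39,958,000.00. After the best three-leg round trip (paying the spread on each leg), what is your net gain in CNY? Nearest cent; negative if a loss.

Best loop CNY → MXN → NOK → CNY:
CNY 39,958,000.00 ÷ 0.42132 (buy MXN at ask) = MXN 94,840,026.58
MXN 94,840,026.58 ÷ 1.8952 (buy NOK at ask) = NOK 50,042,225.93
NOK 50,042,225.93 × 0.79689 (sell NOK at bid) = CNY 39,878,149.42

Net result: CNY -79,850.58 (no profitable arbitrage after spreads)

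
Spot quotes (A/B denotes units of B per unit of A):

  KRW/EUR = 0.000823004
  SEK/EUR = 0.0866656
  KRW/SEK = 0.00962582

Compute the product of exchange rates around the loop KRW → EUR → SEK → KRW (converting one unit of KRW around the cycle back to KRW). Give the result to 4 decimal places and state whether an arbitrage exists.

0.9865 (arbitrage exists)

Around KRW → EUR → SEK → KRW: 1 × 0.000823004 ÷ 0.0866656 ÷ 0.00962582 = 0.986546
Product < 1; profitable direction is KRW → SEK → EUR → KRW.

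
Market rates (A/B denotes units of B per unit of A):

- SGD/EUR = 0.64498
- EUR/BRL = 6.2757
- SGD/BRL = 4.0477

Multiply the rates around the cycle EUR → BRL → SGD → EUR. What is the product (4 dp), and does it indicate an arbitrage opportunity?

1.0000 (no arbitrage)

Around EUR → BRL → SGD → EUR: 1 × 6.2757 ÷ 4.0477 × 0.64498 = 1.000000
Product ≈ 1 (deviation 0.000%, within rounding noise).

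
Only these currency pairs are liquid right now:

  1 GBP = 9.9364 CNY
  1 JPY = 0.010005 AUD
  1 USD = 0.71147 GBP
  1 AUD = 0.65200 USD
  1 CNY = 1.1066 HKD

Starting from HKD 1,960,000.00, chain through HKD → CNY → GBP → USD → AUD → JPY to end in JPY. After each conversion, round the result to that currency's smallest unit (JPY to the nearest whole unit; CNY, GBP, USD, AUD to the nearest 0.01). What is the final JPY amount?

JPY 38,407,413

HKD 1,960,000.00 ÷ 1.1066 = CNY 1,771,191.04
CNY 1,771,191.04 ÷ 9.9364 = GBP 178,252.79
GBP 178,252.79 ÷ 0.71147 = USD 250,541.54
USD 250,541.54 ÷ 0.65200 = AUD 384,266.17
AUD 384,266.17 ÷ 0.010005 = JPY 38,407,413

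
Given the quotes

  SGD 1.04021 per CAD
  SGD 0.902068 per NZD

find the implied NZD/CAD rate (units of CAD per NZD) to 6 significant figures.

1 NZD × 0.902068 = 0.902068 SGD
0.902068 SGD ÷ 1.04021 = 0.867198 CAD

NZD/CAD = 0.867198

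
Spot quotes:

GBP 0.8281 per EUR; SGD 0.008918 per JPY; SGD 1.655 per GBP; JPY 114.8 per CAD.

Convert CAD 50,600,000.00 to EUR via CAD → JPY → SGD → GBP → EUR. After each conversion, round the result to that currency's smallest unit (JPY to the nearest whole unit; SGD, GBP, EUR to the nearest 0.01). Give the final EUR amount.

EUR 37,798,893.79

CAD 50,600,000.00 × 114.8 = JPY 5,808,880,000
JPY 5,808,880,000 × 0.008918 = SGD 51,803,591.84
SGD 51,803,591.84 ÷ 1.655 = GBP 31,301,263.95
GBP 31,301,263.95 ÷ 0.8281 = EUR 37,798,893.79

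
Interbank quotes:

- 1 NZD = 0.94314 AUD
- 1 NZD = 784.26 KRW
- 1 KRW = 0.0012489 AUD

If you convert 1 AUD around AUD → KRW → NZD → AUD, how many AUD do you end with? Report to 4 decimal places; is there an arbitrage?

Around AUD → KRW → NZD → AUD: 1 ÷ 0.0012489 ÷ 784.26 × 0.94314 = 0.962916
Product < 1; profitable direction is AUD → NZD → KRW → AUD.

0.9629 (arbitrage exists)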